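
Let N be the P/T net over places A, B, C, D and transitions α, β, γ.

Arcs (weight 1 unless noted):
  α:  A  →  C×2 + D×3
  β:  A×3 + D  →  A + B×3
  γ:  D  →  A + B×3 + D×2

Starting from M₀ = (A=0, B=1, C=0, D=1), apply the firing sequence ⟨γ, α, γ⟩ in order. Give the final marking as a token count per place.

step 1: fire γ:  (A=0, B=1, C=0, D=1) → (A=1, B=4, C=0, D=2)
step 2: fire α:  (A=1, B=4, C=0, D=2) → (A=0, B=4, C=2, D=5)
step 3: fire γ:  (A=0, B=4, C=2, D=5) → (A=1, B=7, C=2, D=6)

(A=1, B=7, C=2, D=6)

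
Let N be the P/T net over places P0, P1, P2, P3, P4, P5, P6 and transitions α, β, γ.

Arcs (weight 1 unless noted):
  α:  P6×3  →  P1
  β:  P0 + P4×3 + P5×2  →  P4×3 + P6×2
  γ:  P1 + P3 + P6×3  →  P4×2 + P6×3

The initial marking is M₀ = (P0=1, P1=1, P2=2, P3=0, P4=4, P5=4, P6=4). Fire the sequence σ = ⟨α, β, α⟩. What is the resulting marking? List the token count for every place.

step 1: fire α:  (P0=1, P1=1, P2=2, P3=0, P4=4, P5=4, P6=4) → (P0=1, P1=2, P2=2, P3=0, P4=4, P5=4, P6=1)
step 2: fire β:  (P0=1, P1=2, P2=2, P3=0, P4=4, P5=4, P6=1) → (P0=0, P1=2, P2=2, P3=0, P4=4, P5=2, P6=3)
step 3: fire α:  (P0=0, P1=2, P2=2, P3=0, P4=4, P5=2, P6=3) → (P0=0, P1=3, P2=2, P3=0, P4=4, P5=2, P6=0)

(P0=0, P1=3, P2=2, P3=0, P4=4, P5=2, P6=0)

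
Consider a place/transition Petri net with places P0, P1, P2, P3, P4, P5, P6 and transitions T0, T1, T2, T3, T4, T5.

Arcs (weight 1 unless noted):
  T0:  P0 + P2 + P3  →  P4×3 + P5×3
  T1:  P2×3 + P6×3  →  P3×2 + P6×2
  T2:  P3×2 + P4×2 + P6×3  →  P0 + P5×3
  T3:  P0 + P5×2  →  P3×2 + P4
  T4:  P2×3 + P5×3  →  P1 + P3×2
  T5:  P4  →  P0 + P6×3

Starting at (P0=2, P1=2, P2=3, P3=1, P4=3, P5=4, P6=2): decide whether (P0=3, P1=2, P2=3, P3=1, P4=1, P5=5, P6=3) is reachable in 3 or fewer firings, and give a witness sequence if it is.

depth 0: 1 marking
depth 1: 5 markings reached so far
depth 2: 12 markings reached so far
depth 3: 23 markings reached so far
target is not among the 23 markings reachable within 3 steps

NO — not reachable within 3 firings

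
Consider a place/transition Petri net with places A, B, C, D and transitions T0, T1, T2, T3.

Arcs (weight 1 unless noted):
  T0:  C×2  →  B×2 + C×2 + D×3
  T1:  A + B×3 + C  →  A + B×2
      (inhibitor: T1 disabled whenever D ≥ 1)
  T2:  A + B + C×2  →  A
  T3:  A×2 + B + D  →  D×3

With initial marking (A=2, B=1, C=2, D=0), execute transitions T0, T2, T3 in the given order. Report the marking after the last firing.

step 1: fire T0:  (A=2, B=1, C=2, D=0) → (A=2, B=3, C=2, D=3)
step 2: fire T2:  (A=2, B=3, C=2, D=3) → (A=2, B=2, C=0, D=3)
step 3: fire T3:  (A=2, B=2, C=0, D=3) → (A=0, B=1, C=0, D=5)

(A=0, B=1, C=0, D=5)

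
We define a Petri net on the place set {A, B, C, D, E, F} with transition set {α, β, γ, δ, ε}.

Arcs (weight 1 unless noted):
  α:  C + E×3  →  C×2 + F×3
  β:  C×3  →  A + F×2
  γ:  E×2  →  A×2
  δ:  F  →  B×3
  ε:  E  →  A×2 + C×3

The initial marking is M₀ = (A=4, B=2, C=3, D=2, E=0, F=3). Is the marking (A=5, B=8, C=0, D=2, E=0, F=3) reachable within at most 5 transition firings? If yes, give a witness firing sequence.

YES — reachable via ⟨β, δ, δ⟩ (3 firings)

step 1: fire β:  (A=4, B=2, C=3, D=2, E=0, F=3) → (A=5, B=2, C=0, D=2, E=0, F=5)
step 2: fire δ:  (A=5, B=2, C=0, D=2, E=0, F=5) → (A=5, B=5, C=0, D=2, E=0, F=4)
step 3: fire δ:  (A=5, B=5, C=0, D=2, E=0, F=4) → (A=5, B=8, C=0, D=2, E=0, F=3)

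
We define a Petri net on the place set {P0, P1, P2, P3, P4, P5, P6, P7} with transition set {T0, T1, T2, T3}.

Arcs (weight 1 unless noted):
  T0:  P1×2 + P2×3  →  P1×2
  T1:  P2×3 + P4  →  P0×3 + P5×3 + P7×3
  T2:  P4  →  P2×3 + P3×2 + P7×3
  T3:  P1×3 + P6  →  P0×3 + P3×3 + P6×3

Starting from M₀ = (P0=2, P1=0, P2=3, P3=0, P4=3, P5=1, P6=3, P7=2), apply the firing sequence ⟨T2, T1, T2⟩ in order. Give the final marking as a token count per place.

step 1: fire T2:  (P0=2, P1=0, P2=3, P3=0, P4=3, P5=1, P6=3, P7=2) → (P0=2, P1=0, P2=6, P3=2, P4=2, P5=1, P6=3, P7=5)
step 2: fire T1:  (P0=2, P1=0, P2=6, P3=2, P4=2, P5=1, P6=3, P7=5) → (P0=5, P1=0, P2=3, P3=2, P4=1, P5=4, P6=3, P7=8)
step 3: fire T2:  (P0=5, P1=0, P2=3, P3=2, P4=1, P5=4, P6=3, P7=8) → (P0=5, P1=0, P2=6, P3=4, P4=0, P5=4, P6=3, P7=11)

(P0=5, P1=0, P2=6, P3=4, P4=0, P5=4, P6=3, P7=11)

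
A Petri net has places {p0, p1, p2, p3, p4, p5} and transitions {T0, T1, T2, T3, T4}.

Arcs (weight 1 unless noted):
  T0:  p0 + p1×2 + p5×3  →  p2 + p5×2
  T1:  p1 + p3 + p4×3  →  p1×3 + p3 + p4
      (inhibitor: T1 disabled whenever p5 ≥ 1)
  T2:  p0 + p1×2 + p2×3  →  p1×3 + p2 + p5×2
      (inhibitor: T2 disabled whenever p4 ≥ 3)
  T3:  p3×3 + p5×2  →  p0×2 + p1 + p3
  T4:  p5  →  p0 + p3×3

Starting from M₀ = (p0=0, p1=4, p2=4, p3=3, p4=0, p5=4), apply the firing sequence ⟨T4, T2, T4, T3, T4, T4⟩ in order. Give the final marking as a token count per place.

step 1: fire T4:  (p0=0, p1=4, p2=4, p3=3, p4=0, p5=4) → (p0=1, p1=4, p2=4, p3=6, p4=0, p5=3)
step 2: fire T2:  (p0=1, p1=4, p2=4, p3=6, p4=0, p5=3) → (p0=0, p1=5, p2=2, p3=6, p4=0, p5=5)
step 3: fire T4:  (p0=0, p1=5, p2=2, p3=6, p4=0, p5=5) → (p0=1, p1=5, p2=2, p3=9, p4=0, p5=4)
step 4: fire T3:  (p0=1, p1=5, p2=2, p3=9, p4=0, p5=4) → (p0=3, p1=6, p2=2, p3=7, p4=0, p5=2)
step 5: fire T4:  (p0=3, p1=6, p2=2, p3=7, p4=0, p5=2) → (p0=4, p1=6, p2=2, p3=10, p4=0, p5=1)
step 6: fire T4:  (p0=4, p1=6, p2=2, p3=10, p4=0, p5=1) → (p0=5, p1=6, p2=2, p3=13, p4=0, p5=0)

(p0=5, p1=6, p2=2, p3=13, p4=0, p5=0)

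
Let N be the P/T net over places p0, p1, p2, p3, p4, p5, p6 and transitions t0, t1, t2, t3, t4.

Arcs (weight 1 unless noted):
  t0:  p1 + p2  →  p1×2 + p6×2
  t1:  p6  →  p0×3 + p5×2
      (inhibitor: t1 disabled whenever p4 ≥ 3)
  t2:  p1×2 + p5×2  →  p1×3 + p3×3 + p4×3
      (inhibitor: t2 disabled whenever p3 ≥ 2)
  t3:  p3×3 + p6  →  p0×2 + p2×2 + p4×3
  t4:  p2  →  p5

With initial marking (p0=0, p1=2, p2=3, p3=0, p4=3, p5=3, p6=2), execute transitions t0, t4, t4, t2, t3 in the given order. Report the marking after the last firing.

step 1: fire t0:  (p0=0, p1=2, p2=3, p3=0, p4=3, p5=3, p6=2) → (p0=0, p1=3, p2=2, p3=0, p4=3, p5=3, p6=4)
step 2: fire t4:  (p0=0, p1=3, p2=2, p3=0, p4=3, p5=3, p6=4) → (p0=0, p1=3, p2=1, p3=0, p4=3, p5=4, p6=4)
step 3: fire t4:  (p0=0, p1=3, p2=1, p3=0, p4=3, p5=4, p6=4) → (p0=0, p1=3, p2=0, p3=0, p4=3, p5=5, p6=4)
step 4: fire t2:  (p0=0, p1=3, p2=0, p3=0, p4=3, p5=5, p6=4) → (p0=0, p1=4, p2=0, p3=3, p4=6, p5=3, p6=4)
step 5: fire t3:  (p0=0, p1=4, p2=0, p3=3, p4=6, p5=3, p6=4) → (p0=2, p1=4, p2=2, p3=0, p4=9, p5=3, p6=3)

(p0=2, p1=4, p2=2, p3=0, p4=9, p5=3, p6=3)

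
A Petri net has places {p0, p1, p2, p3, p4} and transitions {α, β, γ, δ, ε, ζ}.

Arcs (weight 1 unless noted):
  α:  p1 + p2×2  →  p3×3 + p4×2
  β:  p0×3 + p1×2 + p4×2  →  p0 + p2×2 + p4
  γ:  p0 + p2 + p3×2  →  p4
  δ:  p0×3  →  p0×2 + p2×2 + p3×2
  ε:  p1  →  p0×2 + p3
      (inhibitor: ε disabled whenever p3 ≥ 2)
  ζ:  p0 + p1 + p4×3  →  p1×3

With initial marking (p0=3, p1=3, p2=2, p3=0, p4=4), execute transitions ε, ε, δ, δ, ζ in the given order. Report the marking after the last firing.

(p0=4, p1=3, p2=6, p3=6, p4=1)

step 1: fire ε:  (p0=3, p1=3, p2=2, p3=0, p4=4) → (p0=5, p1=2, p2=2, p3=1, p4=4)
step 2: fire ε:  (p0=5, p1=2, p2=2, p3=1, p4=4) → (p0=7, p1=1, p2=2, p3=2, p4=4)
step 3: fire δ:  (p0=7, p1=1, p2=2, p3=2, p4=4) → (p0=6, p1=1, p2=4, p3=4, p4=4)
step 4: fire δ:  (p0=6, p1=1, p2=4, p3=4, p4=4) → (p0=5, p1=1, p2=6, p3=6, p4=4)
step 5: fire ζ:  (p0=5, p1=1, p2=6, p3=6, p4=4) → (p0=4, p1=3, p2=6, p3=6, p4=1)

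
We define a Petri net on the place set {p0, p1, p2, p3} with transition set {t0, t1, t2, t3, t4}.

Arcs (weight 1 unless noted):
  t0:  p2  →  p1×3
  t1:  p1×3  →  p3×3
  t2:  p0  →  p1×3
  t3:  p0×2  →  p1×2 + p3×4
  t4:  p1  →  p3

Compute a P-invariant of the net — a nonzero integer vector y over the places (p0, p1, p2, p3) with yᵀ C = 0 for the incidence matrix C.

Incidence matrix C (rows=places, cols=transitions):
       t0   t1   t2   t3   t4
   p0   0    0   -1   -2    0
   p1   3   -3    3    2   -1
   p2  -1    0    0    0    0
   p3   0    3    0    4    1

Candidate y = [3, 1, 3, 1]; check y·C column-wise:
  col t0: 3·0 + 1·3 + 3·-1 + 1·0 = 0
  col t1: 3·0 + 1·-3 + 3·0 + 1·3 = 0
  col t2: 3·-1 + 1·3 + 3·0 + 1·0 = 0
  col t3: 3·-2 + 1·2 + 3·0 + 1·4 = 0
  col t4: 3·0 + 1·-1 + 3·0 + 1·1 = 0

y = (p0:3, p1:1, p2:3, p3:1)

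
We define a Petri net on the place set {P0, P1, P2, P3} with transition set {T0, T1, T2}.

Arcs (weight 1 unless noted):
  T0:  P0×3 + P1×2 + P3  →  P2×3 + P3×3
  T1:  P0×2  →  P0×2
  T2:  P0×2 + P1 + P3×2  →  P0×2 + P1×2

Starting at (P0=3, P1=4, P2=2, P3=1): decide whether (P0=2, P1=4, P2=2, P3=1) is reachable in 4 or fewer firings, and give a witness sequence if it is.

depth 0: 1 marking
depth 1: 2 markings reached so far
depth 2: 2 markings reached so far
(frontier empty at depth 2; search complete)
target is not among the 2 markings reachable within 4 steps

NO — not reachable within 4 firings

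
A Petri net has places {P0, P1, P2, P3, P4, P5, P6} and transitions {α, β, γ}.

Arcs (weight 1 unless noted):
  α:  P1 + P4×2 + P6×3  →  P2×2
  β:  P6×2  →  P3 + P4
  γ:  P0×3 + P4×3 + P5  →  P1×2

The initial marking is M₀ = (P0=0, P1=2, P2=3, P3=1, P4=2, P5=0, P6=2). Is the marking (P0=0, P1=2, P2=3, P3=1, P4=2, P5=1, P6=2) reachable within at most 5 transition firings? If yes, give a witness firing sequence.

depth 0: 1 marking
depth 1: 2 markings reached so far
depth 2: 2 markings reached so far
(frontier empty at depth 2; search complete)
target is not among the 2 markings reachable within 5 steps

NO — not reachable within 5 firings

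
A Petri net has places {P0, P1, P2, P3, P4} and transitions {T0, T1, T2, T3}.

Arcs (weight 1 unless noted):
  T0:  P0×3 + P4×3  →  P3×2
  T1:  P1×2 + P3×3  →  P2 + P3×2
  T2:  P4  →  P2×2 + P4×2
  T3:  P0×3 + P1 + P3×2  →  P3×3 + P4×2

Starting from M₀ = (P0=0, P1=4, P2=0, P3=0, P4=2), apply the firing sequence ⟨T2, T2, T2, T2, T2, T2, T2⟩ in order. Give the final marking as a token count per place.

step 1: fire T2:  (P0=0, P1=4, P2=0, P3=0, P4=2) → (P0=0, P1=4, P2=2, P3=0, P4=3)
step 2: fire T2:  (P0=0, P1=4, P2=2, P3=0, P4=3) → (P0=0, P1=4, P2=4, P3=0, P4=4)
step 3: fire T2:  (P0=0, P1=4, P2=4, P3=0, P4=4) → (P0=0, P1=4, P2=6, P3=0, P4=5)
step 4: fire T2:  (P0=0, P1=4, P2=6, P3=0, P4=5) → (P0=0, P1=4, P2=8, P3=0, P4=6)
step 5: fire T2:  (P0=0, P1=4, P2=8, P3=0, P4=6) → (P0=0, P1=4, P2=10, P3=0, P4=7)
step 6: fire T2:  (P0=0, P1=4, P2=10, P3=0, P4=7) → (P0=0, P1=4, P2=12, P3=0, P4=8)
step 7: fire T2:  (P0=0, P1=4, P2=12, P3=0, P4=8) → (P0=0, P1=4, P2=14, P3=0, P4=9)

(P0=0, P1=4, P2=14, P3=0, P4=9)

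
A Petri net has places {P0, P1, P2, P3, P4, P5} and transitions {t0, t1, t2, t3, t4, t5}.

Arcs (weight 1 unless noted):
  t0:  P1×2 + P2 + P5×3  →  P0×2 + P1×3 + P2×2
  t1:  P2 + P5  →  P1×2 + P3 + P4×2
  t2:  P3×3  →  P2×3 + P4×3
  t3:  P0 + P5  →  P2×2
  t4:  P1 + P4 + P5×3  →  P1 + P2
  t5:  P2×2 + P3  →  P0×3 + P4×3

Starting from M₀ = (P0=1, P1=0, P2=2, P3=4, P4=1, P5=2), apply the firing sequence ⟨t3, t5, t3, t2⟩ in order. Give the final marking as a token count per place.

(P0=2, P1=0, P2=7, P3=0, P4=7, P5=0)

step 1: fire t3:  (P0=1, P1=0, P2=2, P3=4, P4=1, P5=2) → (P0=0, P1=0, P2=4, P3=4, P4=1, P5=1)
step 2: fire t5:  (P0=0, P1=0, P2=4, P3=4, P4=1, P5=1) → (P0=3, P1=0, P2=2, P3=3, P4=4, P5=1)
step 3: fire t3:  (P0=3, P1=0, P2=2, P3=3, P4=4, P5=1) → (P0=2, P1=0, P2=4, P3=3, P4=4, P5=0)
step 4: fire t2:  (P0=2, P1=0, P2=4, P3=3, P4=4, P5=0) → (P0=2, P1=0, P2=7, P3=0, P4=7, P5=0)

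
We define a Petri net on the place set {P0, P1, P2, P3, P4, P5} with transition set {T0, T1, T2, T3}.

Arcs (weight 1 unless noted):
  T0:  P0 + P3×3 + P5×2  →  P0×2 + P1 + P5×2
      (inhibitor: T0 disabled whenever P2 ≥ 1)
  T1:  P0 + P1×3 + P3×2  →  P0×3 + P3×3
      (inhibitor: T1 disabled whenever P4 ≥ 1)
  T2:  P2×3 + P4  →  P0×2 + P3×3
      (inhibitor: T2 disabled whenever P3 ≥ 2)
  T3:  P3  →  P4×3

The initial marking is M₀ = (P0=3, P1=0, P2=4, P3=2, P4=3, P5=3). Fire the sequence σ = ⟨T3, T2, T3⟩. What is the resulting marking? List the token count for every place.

(P0=5, P1=0, P2=1, P3=3, P4=8, P5=3)

step 1: fire T3:  (P0=3, P1=0, P2=4, P3=2, P4=3, P5=3) → (P0=3, P1=0, P2=4, P3=1, P4=6, P5=3)
step 2: fire T2:  (P0=3, P1=0, P2=4, P3=1, P4=6, P5=3) → (P0=5, P1=0, P2=1, P3=4, P4=5, P5=3)
step 3: fire T3:  (P0=5, P1=0, P2=1, P3=4, P4=5, P5=3) → (P0=5, P1=0, P2=1, P3=3, P4=8, P5=3)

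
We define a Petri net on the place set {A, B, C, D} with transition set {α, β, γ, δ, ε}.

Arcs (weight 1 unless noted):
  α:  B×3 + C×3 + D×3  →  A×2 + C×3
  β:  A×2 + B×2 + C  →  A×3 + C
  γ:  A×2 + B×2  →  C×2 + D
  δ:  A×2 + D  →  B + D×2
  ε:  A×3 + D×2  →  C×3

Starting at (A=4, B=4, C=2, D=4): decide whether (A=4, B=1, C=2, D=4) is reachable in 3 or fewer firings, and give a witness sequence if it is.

depth 0: 1 marking
depth 1: 5 markings reached so far
depth 2: 12 markings reached so far
depth 3: 19 markings reached so far
target is not among the 19 markings reachable within 3 steps

NO — not reachable within 3 firings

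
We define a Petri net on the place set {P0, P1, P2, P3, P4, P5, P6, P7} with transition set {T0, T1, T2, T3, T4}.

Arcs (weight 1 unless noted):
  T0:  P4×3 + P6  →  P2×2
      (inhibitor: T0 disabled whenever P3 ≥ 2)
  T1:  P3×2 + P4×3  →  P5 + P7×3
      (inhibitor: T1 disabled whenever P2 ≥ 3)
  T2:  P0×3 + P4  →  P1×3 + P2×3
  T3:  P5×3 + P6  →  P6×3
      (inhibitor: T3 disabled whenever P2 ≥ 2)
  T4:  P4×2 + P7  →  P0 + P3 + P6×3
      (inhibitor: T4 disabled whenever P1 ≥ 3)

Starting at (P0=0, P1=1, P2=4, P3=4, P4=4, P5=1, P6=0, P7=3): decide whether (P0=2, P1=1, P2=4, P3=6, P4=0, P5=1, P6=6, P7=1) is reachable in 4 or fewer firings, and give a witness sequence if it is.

YES — reachable via ⟨T4, T4⟩ (2 firings)

step 1: fire T4:  (P0=0, P1=1, P2=4, P3=4, P4=4, P5=1, P6=0, P7=3) → (P0=1, P1=1, P2=4, P3=5, P4=2, P5=1, P6=3, P7=2)
step 2: fire T4:  (P0=1, P1=1, P2=4, P3=5, P4=2, P5=1, P6=3, P7=2) → (P0=2, P1=1, P2=4, P3=6, P4=0, P5=1, P6=6, P7=1)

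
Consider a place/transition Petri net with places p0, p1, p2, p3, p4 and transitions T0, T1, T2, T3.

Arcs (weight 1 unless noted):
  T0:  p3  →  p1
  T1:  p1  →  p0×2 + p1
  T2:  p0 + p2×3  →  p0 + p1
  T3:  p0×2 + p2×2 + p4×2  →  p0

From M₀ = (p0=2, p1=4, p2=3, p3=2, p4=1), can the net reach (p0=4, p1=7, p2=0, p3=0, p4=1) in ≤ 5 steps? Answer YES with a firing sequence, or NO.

YES — reachable via ⟨T0, T0, T1, T2⟩ (4 firings)

step 1: fire T0:  (p0=2, p1=4, p2=3, p3=2, p4=1) → (p0=2, p1=5, p2=3, p3=1, p4=1)
step 2: fire T0:  (p0=2, p1=5, p2=3, p3=1, p4=1) → (p0=2, p1=6, p2=3, p3=0, p4=1)
step 3: fire T1:  (p0=2, p1=6, p2=3, p3=0, p4=1) → (p0=4, p1=6, p2=3, p3=0, p4=1)
step 4: fire T2:  (p0=4, p1=6, p2=3, p3=0, p4=1) → (p0=4, p1=7, p2=0, p3=0, p4=1)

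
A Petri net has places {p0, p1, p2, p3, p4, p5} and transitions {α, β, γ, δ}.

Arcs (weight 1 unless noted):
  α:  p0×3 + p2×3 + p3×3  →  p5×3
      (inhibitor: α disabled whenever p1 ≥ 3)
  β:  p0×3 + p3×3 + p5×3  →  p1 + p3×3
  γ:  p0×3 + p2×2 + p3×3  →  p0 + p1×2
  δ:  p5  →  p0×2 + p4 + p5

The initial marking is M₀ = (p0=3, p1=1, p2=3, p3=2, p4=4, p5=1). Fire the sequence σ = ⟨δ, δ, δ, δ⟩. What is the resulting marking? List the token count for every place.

(p0=11, p1=1, p2=3, p3=2, p4=8, p5=1)

step 1: fire δ:  (p0=3, p1=1, p2=3, p3=2, p4=4, p5=1) → (p0=5, p1=1, p2=3, p3=2, p4=5, p5=1)
step 2: fire δ:  (p0=5, p1=1, p2=3, p3=2, p4=5, p5=1) → (p0=7, p1=1, p2=3, p3=2, p4=6, p5=1)
step 3: fire δ:  (p0=7, p1=1, p2=3, p3=2, p4=6, p5=1) → (p0=9, p1=1, p2=3, p3=2, p4=7, p5=1)
step 4: fire δ:  (p0=9, p1=1, p2=3, p3=2, p4=7, p5=1) → (p0=11, p1=1, p2=3, p3=2, p4=8, p5=1)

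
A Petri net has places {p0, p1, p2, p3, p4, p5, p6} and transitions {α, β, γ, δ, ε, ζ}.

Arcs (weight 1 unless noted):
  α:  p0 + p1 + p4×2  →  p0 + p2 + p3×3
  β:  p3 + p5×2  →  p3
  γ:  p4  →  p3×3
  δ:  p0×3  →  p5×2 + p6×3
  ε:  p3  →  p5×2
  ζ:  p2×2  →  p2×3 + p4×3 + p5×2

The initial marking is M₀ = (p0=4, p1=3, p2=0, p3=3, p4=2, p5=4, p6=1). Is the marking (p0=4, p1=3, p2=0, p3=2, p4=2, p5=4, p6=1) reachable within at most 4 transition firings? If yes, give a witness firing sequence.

step 1: fire β:  (p0=4, p1=3, p2=0, p3=3, p4=2, p5=4, p6=1) → (p0=4, p1=3, p2=0, p3=3, p4=2, p5=2, p6=1)
step 2: fire ε:  (p0=4, p1=3, p2=0, p3=3, p4=2, p5=2, p6=1) → (p0=4, p1=3, p2=0, p3=2, p4=2, p5=4, p6=1)

YES — reachable via ⟨β, ε⟩ (2 firings)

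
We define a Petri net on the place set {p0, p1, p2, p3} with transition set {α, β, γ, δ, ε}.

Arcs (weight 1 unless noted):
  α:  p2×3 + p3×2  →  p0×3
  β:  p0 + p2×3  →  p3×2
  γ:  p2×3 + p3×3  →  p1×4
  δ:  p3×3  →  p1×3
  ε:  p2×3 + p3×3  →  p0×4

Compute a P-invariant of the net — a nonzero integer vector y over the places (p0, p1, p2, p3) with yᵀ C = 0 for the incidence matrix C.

y = (p0:3, p1:3, p2:1, p3:3)

Incidence matrix C (rows=places, cols=transitions):
        α    β    γ    δ    ε
   p0   3   -1    0    0    4
   p1   0    0    4    3    0
   p2  -3   -3   -3    0   -3
   p3  -2    2   -3   -3   -3

Candidate y = [3, 3, 1, 3]; check y·C column-wise:
  col α: 3·3 + 3·0 + 1·-3 + 3·-2 = 0
  col β: 3·-1 + 3·0 + 1·-3 + 3·2 = 0
  col γ: 3·0 + 3·4 + 1·-3 + 3·-3 = 0
  col δ: 3·0 + 3·3 + 1·0 + 3·-3 = 0
  col ε: 3·4 + 3·0 + 1·-3 + 3·-3 = 0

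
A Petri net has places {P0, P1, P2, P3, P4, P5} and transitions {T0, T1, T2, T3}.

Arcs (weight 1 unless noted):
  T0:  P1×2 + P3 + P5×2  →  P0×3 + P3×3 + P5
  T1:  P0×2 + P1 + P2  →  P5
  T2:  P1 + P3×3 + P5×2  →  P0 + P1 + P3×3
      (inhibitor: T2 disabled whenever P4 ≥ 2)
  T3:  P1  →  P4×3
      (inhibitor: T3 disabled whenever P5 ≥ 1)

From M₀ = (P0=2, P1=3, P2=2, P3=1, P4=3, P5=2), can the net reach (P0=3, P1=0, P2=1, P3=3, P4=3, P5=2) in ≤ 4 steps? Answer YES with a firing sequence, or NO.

YES — reachable via ⟨T0, T1⟩ (2 firings)

step 1: fire T0:  (P0=2, P1=3, P2=2, P3=1, P4=3, P5=2) → (P0=5, P1=1, P2=2, P3=3, P4=3, P5=1)
step 2: fire T1:  (P0=5, P1=1, P2=2, P3=3, P4=3, P5=1) → (P0=3, P1=0, P2=1, P3=3, P4=3, P5=2)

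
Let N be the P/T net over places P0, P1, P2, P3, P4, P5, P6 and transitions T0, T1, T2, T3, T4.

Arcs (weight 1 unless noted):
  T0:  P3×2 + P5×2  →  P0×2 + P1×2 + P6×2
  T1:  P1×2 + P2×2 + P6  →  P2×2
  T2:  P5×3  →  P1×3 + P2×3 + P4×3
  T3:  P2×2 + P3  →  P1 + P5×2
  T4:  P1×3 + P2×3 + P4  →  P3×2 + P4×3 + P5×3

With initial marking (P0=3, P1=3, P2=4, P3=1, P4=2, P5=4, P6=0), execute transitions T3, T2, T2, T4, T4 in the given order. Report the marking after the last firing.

(P0=3, P1=4, P2=2, P3=4, P4=12, P5=6, P6=0)

step 1: fire T3:  (P0=3, P1=3, P2=4, P3=1, P4=2, P5=4, P6=0) → (P0=3, P1=4, P2=2, P3=0, P4=2, P5=6, P6=0)
step 2: fire T2:  (P0=3, P1=4, P2=2, P3=0, P4=2, P5=6, P6=0) → (P0=3, P1=7, P2=5, P3=0, P4=5, P5=3, P6=0)
step 3: fire T2:  (P0=3, P1=7, P2=5, P3=0, P4=5, P5=3, P6=0) → (P0=3, P1=10, P2=8, P3=0, P4=8, P5=0, P6=0)
step 4: fire T4:  (P0=3, P1=10, P2=8, P3=0, P4=8, P5=0, P6=0) → (P0=3, P1=7, P2=5, P3=2, P4=10, P5=3, P6=0)
step 5: fire T4:  (P0=3, P1=7, P2=5, P3=2, P4=10, P5=3, P6=0) → (P0=3, P1=4, P2=2, P3=4, P4=12, P5=6, P6=0)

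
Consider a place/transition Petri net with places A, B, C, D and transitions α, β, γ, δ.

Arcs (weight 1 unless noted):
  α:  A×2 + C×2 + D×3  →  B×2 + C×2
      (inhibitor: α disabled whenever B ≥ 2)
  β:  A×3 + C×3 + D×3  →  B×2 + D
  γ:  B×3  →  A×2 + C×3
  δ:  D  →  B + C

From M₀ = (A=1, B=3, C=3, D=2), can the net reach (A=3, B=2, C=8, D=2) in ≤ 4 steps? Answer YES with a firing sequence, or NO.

NO — not reachable within 4 firings

depth 0: 1 marking
depth 1: 3 markings reached so far
depth 2: 5 markings reached so far
depth 3: 6 markings reached so far
depth 4: 6 markings reached so far
(frontier empty at depth 4; search complete)
target is not among the 6 markings reachable within 4 steps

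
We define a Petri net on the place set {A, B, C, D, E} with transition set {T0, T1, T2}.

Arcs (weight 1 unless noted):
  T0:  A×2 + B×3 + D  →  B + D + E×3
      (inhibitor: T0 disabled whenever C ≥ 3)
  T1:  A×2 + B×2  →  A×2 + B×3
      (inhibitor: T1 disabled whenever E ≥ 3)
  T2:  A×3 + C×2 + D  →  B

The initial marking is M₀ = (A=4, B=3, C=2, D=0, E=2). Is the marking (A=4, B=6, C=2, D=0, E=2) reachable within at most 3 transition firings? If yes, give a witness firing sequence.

step 1: fire T1:  (A=4, B=3, C=2, D=0, E=2) → (A=4, B=4, C=2, D=0, E=2)
step 2: fire T1:  (A=4, B=4, C=2, D=0, E=2) → (A=4, B=5, C=2, D=0, E=2)
step 3: fire T1:  (A=4, B=5, C=2, D=0, E=2) → (A=4, B=6, C=2, D=0, E=2)

YES — reachable via ⟨T1, T1, T1⟩ (3 firings)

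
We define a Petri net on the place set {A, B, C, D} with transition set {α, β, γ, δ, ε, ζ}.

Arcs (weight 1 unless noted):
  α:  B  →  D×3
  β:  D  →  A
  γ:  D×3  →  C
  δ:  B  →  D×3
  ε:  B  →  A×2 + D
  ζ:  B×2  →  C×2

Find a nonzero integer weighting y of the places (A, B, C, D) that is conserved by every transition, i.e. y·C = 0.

Incidence matrix C (rows=places, cols=transitions):
        α    β    γ    δ    ε    ζ
    A   0    1    0    0    2    0
    B  -1    0    0   -1   -1   -2
    C   0    0    1    0    0    2
    D   3   -1   -3    3    1    0

Candidate y = [1, 3, 3, 1]; check y·C column-wise:
  col α: 1·0 + 3·-1 + 3·0 + 1·3 = 0
  col β: 1·1 + 3·0 + 3·0 + 1·-1 = 0
  col γ: 1·0 + 3·0 + 3·1 + 1·-3 = 0
  col δ: 1·0 + 3·-1 + 3·0 + 1·3 = 0
  col ε: 1·2 + 3·-1 + 3·0 + 1·1 = 0
  col ζ: 1·0 + 3·-2 + 3·2 + 1·0 = 0

y = (A:1, B:3, C:3, D:1)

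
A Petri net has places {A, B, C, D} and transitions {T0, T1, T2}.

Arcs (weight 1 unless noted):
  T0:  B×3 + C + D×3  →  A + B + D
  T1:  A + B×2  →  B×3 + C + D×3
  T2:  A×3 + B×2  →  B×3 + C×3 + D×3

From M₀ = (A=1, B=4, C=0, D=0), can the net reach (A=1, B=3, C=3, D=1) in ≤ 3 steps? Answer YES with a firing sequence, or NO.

depth 0: 1 marking
depth 1: 2 markings reached so far
depth 2: 3 markings reached so far
depth 3: 4 markings reached so far
target is not among the 4 markings reachable within 3 steps

NO — not reachable within 3 firings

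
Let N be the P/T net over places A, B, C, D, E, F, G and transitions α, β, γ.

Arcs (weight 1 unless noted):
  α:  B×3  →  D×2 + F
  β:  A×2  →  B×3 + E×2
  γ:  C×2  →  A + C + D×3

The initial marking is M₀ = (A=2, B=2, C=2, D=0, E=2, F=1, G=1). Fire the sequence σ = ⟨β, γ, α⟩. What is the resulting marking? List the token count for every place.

(A=1, B=2, C=1, D=5, E=4, F=2, G=1)

step 1: fire β:  (A=2, B=2, C=2, D=0, E=2, F=1, G=1) → (A=0, B=5, C=2, D=0, E=4, F=1, G=1)
step 2: fire γ:  (A=0, B=5, C=2, D=0, E=4, F=1, G=1) → (A=1, B=5, C=1, D=3, E=4, F=1, G=1)
step 3: fire α:  (A=1, B=5, C=1, D=3, E=4, F=1, G=1) → (A=1, B=2, C=1, D=5, E=4, F=2, G=1)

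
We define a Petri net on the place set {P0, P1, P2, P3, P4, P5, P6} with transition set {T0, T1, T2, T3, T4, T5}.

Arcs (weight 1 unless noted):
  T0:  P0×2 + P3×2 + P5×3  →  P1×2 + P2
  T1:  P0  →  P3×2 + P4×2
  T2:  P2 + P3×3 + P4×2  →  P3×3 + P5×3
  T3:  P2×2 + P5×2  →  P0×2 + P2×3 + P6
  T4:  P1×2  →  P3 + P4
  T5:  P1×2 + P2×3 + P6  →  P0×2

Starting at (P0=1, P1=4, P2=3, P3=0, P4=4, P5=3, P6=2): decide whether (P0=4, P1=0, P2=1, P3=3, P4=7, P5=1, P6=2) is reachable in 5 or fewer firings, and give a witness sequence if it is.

YES — reachable via ⟨T1, T3, T4, T5⟩ (4 firings)

step 1: fire T1:  (P0=1, P1=4, P2=3, P3=0, P4=4, P5=3, P6=2) → (P0=0, P1=4, P2=3, P3=2, P4=6, P5=3, P6=2)
step 2: fire T3:  (P0=0, P1=4, P2=3, P3=2, P4=6, P5=3, P6=2) → (P0=2, P1=4, P2=4, P3=2, P4=6, P5=1, P6=3)
step 3: fire T4:  (P0=2, P1=4, P2=4, P3=2, P4=6, P5=1, P6=3) → (P0=2, P1=2, P2=4, P3=3, P4=7, P5=1, P6=3)
step 4: fire T5:  (P0=2, P1=2, P2=4, P3=3, P4=7, P5=1, P6=3) → (P0=4, P1=0, P2=1, P3=3, P4=7, P5=1, P6=2)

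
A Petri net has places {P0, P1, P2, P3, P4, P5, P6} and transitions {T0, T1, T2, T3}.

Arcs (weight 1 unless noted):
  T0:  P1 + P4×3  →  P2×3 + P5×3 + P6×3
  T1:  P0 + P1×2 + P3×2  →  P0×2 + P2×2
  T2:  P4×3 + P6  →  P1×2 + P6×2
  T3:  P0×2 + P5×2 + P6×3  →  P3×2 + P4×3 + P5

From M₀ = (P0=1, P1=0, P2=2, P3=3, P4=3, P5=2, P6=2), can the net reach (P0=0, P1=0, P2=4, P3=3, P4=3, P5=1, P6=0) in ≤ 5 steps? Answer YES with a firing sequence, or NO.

YES — reachable via ⟨T2, T1, T3⟩ (3 firings)

step 1: fire T2:  (P0=1, P1=0, P2=2, P3=3, P4=3, P5=2, P6=2) → (P0=1, P1=2, P2=2, P3=3, P4=0, P5=2, P6=3)
step 2: fire T1:  (P0=1, P1=2, P2=2, P3=3, P4=0, P5=2, P6=3) → (P0=2, P1=0, P2=4, P3=1, P4=0, P5=2, P6=3)
step 3: fire T3:  (P0=2, P1=0, P2=4, P3=1, P4=0, P5=2, P6=3) → (P0=0, P1=0, P2=4, P3=3, P4=3, P5=1, P6=0)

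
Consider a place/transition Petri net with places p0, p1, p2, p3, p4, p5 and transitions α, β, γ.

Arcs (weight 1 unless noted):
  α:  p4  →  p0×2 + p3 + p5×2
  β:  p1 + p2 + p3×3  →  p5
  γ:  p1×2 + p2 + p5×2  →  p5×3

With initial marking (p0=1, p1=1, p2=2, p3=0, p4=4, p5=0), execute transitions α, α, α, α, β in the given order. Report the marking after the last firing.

(p0=9, p1=0, p2=1, p3=1, p4=0, p5=9)

step 1: fire α:  (p0=1, p1=1, p2=2, p3=0, p4=4, p5=0) → (p0=3, p1=1, p2=2, p3=1, p4=3, p5=2)
step 2: fire α:  (p0=3, p1=1, p2=2, p3=1, p4=3, p5=2) → (p0=5, p1=1, p2=2, p3=2, p4=2, p5=4)
step 3: fire α:  (p0=5, p1=1, p2=2, p3=2, p4=2, p5=4) → (p0=7, p1=1, p2=2, p3=3, p4=1, p5=6)
step 4: fire α:  (p0=7, p1=1, p2=2, p3=3, p4=1, p5=6) → (p0=9, p1=1, p2=2, p3=4, p4=0, p5=8)
step 5: fire β:  (p0=9, p1=1, p2=2, p3=4, p4=0, p5=8) → (p0=9, p1=0, p2=1, p3=1, p4=0, p5=9)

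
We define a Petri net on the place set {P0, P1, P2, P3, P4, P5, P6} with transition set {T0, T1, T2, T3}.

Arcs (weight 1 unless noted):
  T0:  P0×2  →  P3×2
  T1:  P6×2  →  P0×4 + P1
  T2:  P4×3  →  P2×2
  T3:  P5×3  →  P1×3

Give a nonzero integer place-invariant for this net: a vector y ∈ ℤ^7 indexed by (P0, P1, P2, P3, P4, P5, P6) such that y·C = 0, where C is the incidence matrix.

y = (P0:0, P1:0, P2:3, P3:0, P4:2, P5:0, P6:0)

Incidence matrix C (rows=places, cols=transitions):
       T0   T1   T2   T3
   P0  -2    4    0    0
   P1   0    1    0    3
   P2   0    0    2    0
   P3   2    0    0    0
   P4   0    0   -3    0
   P5   0    0    0   -3
   P6   0   -2    0    0

Candidate y = [0, 0, 3, 0, 2, 0, 0]; check y·C column-wise:
  col T0: 0·-2 + 3·0 + 0·2 + 2·0 = 0
  col T1: 0·4 + 0·1 + 3·0 + 2·0 + 0·-2 = 0
  col T2: 3·2 + 2·-3 = 0
  col T3: 0·3 + 3·0 + 2·0 + 0·-3 = 0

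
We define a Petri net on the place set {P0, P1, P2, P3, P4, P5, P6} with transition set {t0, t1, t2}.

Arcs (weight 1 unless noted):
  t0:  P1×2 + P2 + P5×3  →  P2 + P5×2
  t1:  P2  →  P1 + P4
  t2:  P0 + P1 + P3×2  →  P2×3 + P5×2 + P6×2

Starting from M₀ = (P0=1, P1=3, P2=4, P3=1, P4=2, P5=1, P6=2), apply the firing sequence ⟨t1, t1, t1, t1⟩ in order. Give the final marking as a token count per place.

step 1: fire t1:  (P0=1, P1=3, P2=4, P3=1, P4=2, P5=1, P6=2) → (P0=1, P1=4, P2=3, P3=1, P4=3, P5=1, P6=2)
step 2: fire t1:  (P0=1, P1=4, P2=3, P3=1, P4=3, P5=1, P6=2) → (P0=1, P1=5, P2=2, P3=1, P4=4, P5=1, P6=2)
step 3: fire t1:  (P0=1, P1=5, P2=2, P3=1, P4=4, P5=1, P6=2) → (P0=1, P1=6, P2=1, P3=1, P4=5, P5=1, P6=2)
step 4: fire t1:  (P0=1, P1=6, P2=1, P3=1, P4=5, P5=1, P6=2) → (P0=1, P1=7, P2=0, P3=1, P4=6, P5=1, P6=2)

(P0=1, P1=7, P2=0, P3=1, P4=6, P5=1, P6=2)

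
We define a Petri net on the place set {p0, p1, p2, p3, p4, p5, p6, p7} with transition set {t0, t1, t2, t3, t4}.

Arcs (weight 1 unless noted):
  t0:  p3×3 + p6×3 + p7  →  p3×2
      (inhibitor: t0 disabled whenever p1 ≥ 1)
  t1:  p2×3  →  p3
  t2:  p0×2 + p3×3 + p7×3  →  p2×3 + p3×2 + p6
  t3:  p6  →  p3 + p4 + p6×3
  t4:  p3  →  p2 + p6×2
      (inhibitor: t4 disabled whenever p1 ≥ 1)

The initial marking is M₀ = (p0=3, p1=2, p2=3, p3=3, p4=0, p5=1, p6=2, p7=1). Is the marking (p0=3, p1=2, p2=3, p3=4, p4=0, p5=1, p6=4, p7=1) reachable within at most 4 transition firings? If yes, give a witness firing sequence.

depth 0: 1 marking
depth 1: 3 markings reached so far
depth 2: 5 markings reached so far
depth 3: 7 markings reached so far
depth 4: 9 markings reached so far
target is not among the 9 markings reachable within 4 steps

NO — not reachable within 4 firings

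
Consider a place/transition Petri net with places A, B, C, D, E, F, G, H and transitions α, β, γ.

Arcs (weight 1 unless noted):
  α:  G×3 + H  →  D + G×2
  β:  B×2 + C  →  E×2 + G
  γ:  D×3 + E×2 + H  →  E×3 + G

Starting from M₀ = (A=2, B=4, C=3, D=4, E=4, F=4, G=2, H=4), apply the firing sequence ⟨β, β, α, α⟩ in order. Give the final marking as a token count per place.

step 1: fire β:  (A=2, B=4, C=3, D=4, E=4, F=4, G=2, H=4) → (A=2, B=2, C=2, D=4, E=6, F=4, G=3, H=4)
step 2: fire β:  (A=2, B=2, C=2, D=4, E=6, F=4, G=3, H=4) → (A=2, B=0, C=1, D=4, E=8, F=4, G=4, H=4)
step 3: fire α:  (A=2, B=0, C=1, D=4, E=8, F=4, G=4, H=4) → (A=2, B=0, C=1, D=5, E=8, F=4, G=3, H=3)
step 4: fire α:  (A=2, B=0, C=1, D=5, E=8, F=4, G=3, H=3) → (A=2, B=0, C=1, D=6, E=8, F=4, G=2, H=2)

(A=2, B=0, C=1, D=6, E=8, F=4, G=2, H=2)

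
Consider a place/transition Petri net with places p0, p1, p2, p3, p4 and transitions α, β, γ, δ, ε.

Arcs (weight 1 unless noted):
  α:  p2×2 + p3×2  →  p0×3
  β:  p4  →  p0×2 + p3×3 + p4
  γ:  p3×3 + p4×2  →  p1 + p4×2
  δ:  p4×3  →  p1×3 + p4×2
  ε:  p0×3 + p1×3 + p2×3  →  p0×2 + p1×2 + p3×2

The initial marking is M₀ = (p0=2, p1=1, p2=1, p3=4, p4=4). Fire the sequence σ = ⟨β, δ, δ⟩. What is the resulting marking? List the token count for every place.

step 1: fire β:  (p0=2, p1=1, p2=1, p3=4, p4=4) → (p0=4, p1=1, p2=1, p3=7, p4=4)
step 2: fire δ:  (p0=4, p1=1, p2=1, p3=7, p4=4) → (p0=4, p1=4, p2=1, p3=7, p4=3)
step 3: fire δ:  (p0=4, p1=4, p2=1, p3=7, p4=3) → (p0=4, p1=7, p2=1, p3=7, p4=2)

(p0=4, p1=7, p2=1, p3=7, p4=2)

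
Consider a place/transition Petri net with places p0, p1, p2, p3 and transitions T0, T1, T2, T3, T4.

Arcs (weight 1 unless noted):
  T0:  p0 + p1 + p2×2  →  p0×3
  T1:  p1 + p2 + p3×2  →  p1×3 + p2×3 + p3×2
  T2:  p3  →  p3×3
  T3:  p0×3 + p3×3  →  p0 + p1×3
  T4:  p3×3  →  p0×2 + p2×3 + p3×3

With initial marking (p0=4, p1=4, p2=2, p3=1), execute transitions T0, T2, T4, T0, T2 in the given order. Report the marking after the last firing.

step 1: fire T0:  (p0=4, p1=4, p2=2, p3=1) → (p0=6, p1=3, p2=0, p3=1)
step 2: fire T2:  (p0=6, p1=3, p2=0, p3=1) → (p0=6, p1=3, p2=0, p3=3)
step 3: fire T4:  (p0=6, p1=3, p2=0, p3=3) → (p0=8, p1=3, p2=3, p3=3)
step 4: fire T0:  (p0=8, p1=3, p2=3, p3=3) → (p0=10, p1=2, p2=1, p3=3)
step 5: fire T2:  (p0=10, p1=2, p2=1, p3=3) → (p0=10, p1=2, p2=1, p3=5)

(p0=10, p1=2, p2=1, p3=5)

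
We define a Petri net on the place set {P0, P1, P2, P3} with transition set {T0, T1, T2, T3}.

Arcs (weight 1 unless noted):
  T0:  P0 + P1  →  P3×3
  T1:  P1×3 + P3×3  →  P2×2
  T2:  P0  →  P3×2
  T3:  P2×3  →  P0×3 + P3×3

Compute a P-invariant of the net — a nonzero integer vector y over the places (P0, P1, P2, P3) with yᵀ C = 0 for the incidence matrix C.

Incidence matrix C (rows=places, cols=transitions):
       T0   T1   T2   T3
   P0  -1    0   -1    3
   P1  -1   -3    0    0
   P2   0    2    0   -3
   P3   3   -3    2    3

Candidate y = [2, 1, 3, 1]; check y·C column-wise:
  col T0: 2·-1 + 1·-1 + 3·0 + 1·3 = 0
  col T1: 2·0 + 1·-3 + 3·2 + 1·-3 = 0
  col T2: 2·-1 + 1·0 + 3·0 + 1·2 = 0
  col T3: 2·3 + 1·0 + 3·-3 + 1·3 = 0

y = (P0:2, P1:1, P2:3, P3:1)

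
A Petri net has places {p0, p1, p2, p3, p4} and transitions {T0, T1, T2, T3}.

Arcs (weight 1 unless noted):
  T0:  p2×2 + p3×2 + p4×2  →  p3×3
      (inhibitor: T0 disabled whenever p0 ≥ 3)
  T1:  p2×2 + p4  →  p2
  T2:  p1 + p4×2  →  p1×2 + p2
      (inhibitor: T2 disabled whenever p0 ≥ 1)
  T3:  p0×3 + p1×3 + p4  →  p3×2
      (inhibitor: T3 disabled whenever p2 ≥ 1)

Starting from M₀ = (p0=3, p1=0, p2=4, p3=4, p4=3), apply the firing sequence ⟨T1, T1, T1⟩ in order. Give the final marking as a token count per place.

(p0=3, p1=0, p2=1, p3=4, p4=0)

step 1: fire T1:  (p0=3, p1=0, p2=4, p3=4, p4=3) → (p0=3, p1=0, p2=3, p3=4, p4=2)
step 2: fire T1:  (p0=3, p1=0, p2=3, p3=4, p4=2) → (p0=3, p1=0, p2=2, p3=4, p4=1)
step 3: fire T1:  (p0=3, p1=0, p2=2, p3=4, p4=1) → (p0=3, p1=0, p2=1, p3=4, p4=0)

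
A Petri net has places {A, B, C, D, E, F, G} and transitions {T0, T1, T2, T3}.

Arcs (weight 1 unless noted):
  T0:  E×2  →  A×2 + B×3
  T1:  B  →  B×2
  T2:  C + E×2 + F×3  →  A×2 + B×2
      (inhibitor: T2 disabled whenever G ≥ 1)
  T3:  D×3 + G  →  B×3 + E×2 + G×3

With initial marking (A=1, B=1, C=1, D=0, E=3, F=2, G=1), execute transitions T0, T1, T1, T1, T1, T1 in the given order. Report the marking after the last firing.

(A=3, B=9, C=1, D=0, E=1, F=2, G=1)

step 1: fire T0:  (A=1, B=1, C=1, D=0, E=3, F=2, G=1) → (A=3, B=4, C=1, D=0, E=1, F=2, G=1)
step 2: fire T1:  (A=3, B=4, C=1, D=0, E=1, F=2, G=1) → (A=3, B=5, C=1, D=0, E=1, F=2, G=1)
step 3: fire T1:  (A=3, B=5, C=1, D=0, E=1, F=2, G=1) → (A=3, B=6, C=1, D=0, E=1, F=2, G=1)
step 4: fire T1:  (A=3, B=6, C=1, D=0, E=1, F=2, G=1) → (A=3, B=7, C=1, D=0, E=1, F=2, G=1)
step 5: fire T1:  (A=3, B=7, C=1, D=0, E=1, F=2, G=1) → (A=3, B=8, C=1, D=0, E=1, F=2, G=1)
step 6: fire T1:  (A=3, B=8, C=1, D=0, E=1, F=2, G=1) → (A=3, B=9, C=1, D=0, E=1, F=2, G=1)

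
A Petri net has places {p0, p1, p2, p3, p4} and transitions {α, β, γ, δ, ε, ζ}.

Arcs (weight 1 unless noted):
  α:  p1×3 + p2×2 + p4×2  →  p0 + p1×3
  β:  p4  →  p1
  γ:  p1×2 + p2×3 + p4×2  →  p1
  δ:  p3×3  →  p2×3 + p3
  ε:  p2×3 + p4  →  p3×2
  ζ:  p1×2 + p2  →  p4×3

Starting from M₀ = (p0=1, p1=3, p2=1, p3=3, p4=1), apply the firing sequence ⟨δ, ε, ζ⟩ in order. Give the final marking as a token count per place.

(p0=1, p1=1, p2=0, p3=3, p4=3)

step 1: fire δ:  (p0=1, p1=3, p2=1, p3=3, p4=1) → (p0=1, p1=3, p2=4, p3=1, p4=1)
step 2: fire ε:  (p0=1, p1=3, p2=4, p3=1, p4=1) → (p0=1, p1=3, p2=1, p3=3, p4=0)
step 3: fire ζ:  (p0=1, p1=3, p2=1, p3=3, p4=0) → (p0=1, p1=1, p2=0, p3=3, p4=3)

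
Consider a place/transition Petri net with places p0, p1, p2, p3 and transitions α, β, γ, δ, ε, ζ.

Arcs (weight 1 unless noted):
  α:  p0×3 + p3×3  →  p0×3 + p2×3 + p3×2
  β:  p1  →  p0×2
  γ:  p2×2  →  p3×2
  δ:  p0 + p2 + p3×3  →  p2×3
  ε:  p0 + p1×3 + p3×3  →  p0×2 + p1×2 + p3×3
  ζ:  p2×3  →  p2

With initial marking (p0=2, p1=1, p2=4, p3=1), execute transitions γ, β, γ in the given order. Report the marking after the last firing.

step 1: fire γ:  (p0=2, p1=1, p2=4, p3=1) → (p0=2, p1=1, p2=2, p3=3)
step 2: fire β:  (p0=2, p1=1, p2=2, p3=3) → (p0=4, p1=0, p2=2, p3=3)
step 3: fire γ:  (p0=4, p1=0, p2=2, p3=3) → (p0=4, p1=0, p2=0, p3=5)

(p0=4, p1=0, p2=0, p3=5)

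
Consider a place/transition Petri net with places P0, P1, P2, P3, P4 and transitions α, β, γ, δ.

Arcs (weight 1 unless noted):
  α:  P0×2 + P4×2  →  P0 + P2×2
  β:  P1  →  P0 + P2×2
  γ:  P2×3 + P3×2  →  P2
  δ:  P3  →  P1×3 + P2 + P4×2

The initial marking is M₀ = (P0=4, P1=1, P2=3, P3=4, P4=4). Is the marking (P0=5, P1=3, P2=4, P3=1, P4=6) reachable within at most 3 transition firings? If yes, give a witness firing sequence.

step 1: fire β:  (P0=4, P1=1, P2=3, P3=4, P4=4) → (P0=5, P1=0, P2=5, P3=4, P4=4)
step 2: fire γ:  (P0=5, P1=0, P2=5, P3=4, P4=4) → (P0=5, P1=0, P2=3, P3=2, P4=4)
step 3: fire δ:  (P0=5, P1=0, P2=3, P3=2, P4=4) → (P0=5, P1=3, P2=4, P3=1, P4=6)

YES — reachable via ⟨β, γ, δ⟩ (3 firings)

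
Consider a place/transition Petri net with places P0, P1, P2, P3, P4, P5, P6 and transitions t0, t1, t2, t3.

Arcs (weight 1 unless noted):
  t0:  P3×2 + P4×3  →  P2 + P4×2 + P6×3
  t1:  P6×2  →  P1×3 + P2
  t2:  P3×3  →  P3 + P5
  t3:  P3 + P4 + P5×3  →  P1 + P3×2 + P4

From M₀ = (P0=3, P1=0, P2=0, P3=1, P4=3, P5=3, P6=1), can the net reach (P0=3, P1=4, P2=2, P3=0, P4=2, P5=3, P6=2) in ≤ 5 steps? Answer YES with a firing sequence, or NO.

NO — not reachable within 5 firings

depth 0: 1 marking
depth 1: 2 markings reached so far
depth 2: 3 markings reached so far
depth 3: 4 markings reached so far
depth 4: 5 markings reached so far
depth 5: 5 markings reached so far
(frontier empty at depth 5; search complete)
target is not among the 5 markings reachable within 5 steps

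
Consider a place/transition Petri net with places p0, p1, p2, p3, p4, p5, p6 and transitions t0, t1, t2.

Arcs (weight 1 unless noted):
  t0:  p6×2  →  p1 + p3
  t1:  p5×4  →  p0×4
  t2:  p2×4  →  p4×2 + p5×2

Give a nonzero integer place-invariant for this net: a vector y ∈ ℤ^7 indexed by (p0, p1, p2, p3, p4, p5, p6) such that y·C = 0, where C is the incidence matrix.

y = (p0:0, p1:1, p2:0, p3:-1, p4:0, p5:0, p6:0)

Incidence matrix C (rows=places, cols=transitions):
       t0   t1   t2
   p0   0    4    0
   p1   1    0    0
   p2   0    0   -4
   p3   1    0    0
   p4   0    0    2
   p5   0   -4    2
   p6  -2    0    0

Candidate y = [0, 1, 0, -1, 0, 0, 0]; check y·C column-wise:
  col t0: 1·1 + -1·1 + 0·-2 = 0
  col t1: 0·4 + 1·0 + -1·0 + 0·-4 = 0
  col t2: 1·0 + 0·-4 + -1·0 + 0·2 + 0·2 = 0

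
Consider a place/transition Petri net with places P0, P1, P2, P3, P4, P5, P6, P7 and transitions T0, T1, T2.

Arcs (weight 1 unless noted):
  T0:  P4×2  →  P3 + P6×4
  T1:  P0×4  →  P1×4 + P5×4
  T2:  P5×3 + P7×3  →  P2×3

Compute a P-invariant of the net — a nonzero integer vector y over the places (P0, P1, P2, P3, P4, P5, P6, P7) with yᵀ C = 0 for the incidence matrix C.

Incidence matrix C (rows=places, cols=transitions):
       T0   T1   T2
   P0   0   -4    0
   P1   0    4    0
   P2   0    0    3
   P3   1    0    0
   P4  -2    0    0
   P5   0    4   -3
   P6   4    0    0
   P7   0    0   -3

Candidate y = [1, 1, 0, 0, 0, 0, 0, 0]; check y·C column-wise:
  col T0: 1·0 + 1·0 + 0·1 + 0·-2 + 0·4 = 0
  col T1: 1·-4 + 1·4 + 0·4 = 0
  col T2: 1·0 + 1·0 + 0·3 + 0·-3 + 0·-3 = 0

y = (P0:1, P1:1, P2:0, P3:0, P4:0, P5:0, P6:0, P7:0)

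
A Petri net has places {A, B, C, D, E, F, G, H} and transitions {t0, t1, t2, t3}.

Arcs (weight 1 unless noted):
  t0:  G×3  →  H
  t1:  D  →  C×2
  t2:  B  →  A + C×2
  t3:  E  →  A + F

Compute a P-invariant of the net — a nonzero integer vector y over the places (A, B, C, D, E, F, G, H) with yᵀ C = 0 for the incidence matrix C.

Incidence matrix C (rows=places, cols=transitions):
       t0   t1   t2   t3
    A   0    0    1    1
    B   0    0   -1    0
    C   0    2    2    0
    D   0   -1    0    0
    E   0    0    0   -1
    F   0    0    0    1
    G  -3    0    0    0
    H   1    0    0    0

Candidate y = [0, 2, 1, 2, 0, 0, 0, 0]; check y·C column-wise:
  col t0: 2·0 + 1·0 + 2·0 + 0·-3 + 0·1 = 0
  col t1: 2·0 + 1·2 + 2·-1 = 0
  col t2: 0·1 + 2·-1 + 1·2 + 2·0 = 0
  col t3: 0·1 + 2·0 + 1·0 + 2·0 + 0·-1 + 0·1 = 0

y = (A:0, B:2, C:1, D:2, E:0, F:0, G:0, H:0)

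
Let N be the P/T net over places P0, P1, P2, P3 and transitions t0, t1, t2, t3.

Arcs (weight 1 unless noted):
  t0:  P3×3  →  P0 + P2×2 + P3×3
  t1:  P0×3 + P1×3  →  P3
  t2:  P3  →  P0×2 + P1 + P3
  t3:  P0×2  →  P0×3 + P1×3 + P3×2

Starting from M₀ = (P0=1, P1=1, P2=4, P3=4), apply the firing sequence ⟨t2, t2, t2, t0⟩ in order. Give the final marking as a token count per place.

step 1: fire t2:  (P0=1, P1=1, P2=4, P3=4) → (P0=3, P1=2, P2=4, P3=4)
step 2: fire t2:  (P0=3, P1=2, P2=4, P3=4) → (P0=5, P1=3, P2=4, P3=4)
step 3: fire t2:  (P0=5, P1=3, P2=4, P3=4) → (P0=7, P1=4, P2=4, P3=4)
step 4: fire t0:  (P0=7, P1=4, P2=4, P3=4) → (P0=8, P1=4, P2=6, P3=4)

(P0=8, P1=4, P2=6, P3=4)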